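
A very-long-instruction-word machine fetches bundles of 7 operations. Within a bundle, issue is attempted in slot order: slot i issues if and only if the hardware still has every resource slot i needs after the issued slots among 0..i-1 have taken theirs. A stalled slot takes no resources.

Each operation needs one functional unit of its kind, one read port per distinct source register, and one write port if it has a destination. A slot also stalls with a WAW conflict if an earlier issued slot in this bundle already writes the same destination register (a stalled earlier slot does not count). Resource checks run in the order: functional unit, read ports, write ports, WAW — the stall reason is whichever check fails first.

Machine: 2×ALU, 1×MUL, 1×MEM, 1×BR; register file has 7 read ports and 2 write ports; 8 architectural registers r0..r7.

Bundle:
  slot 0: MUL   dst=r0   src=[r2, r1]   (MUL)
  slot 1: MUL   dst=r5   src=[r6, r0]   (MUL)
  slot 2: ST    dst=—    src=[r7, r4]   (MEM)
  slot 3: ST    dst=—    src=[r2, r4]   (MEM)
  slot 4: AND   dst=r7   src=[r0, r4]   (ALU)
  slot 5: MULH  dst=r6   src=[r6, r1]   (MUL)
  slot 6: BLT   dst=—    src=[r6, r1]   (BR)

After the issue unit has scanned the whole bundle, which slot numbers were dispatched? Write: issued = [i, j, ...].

(0) want 1×MUL +2rd +1wr — yes → AL2|MU0|ME1|BR1|rd5|wr1
(1) want 1×MUL +2rd +1wr — FU → AL2|MU0|ME1|BR1|rd5|wr1
(2) want 1×MEM +2rd +0wr — yes → AL2|MU0|ME0|BR1|rd3|wr1
(3) want 1×MEM +2rd +0wr — FU → AL2|MU0|ME0|BR1|rd3|wr1
(4) want 1×ALU +2rd +1wr — yes → AL1|MU0|ME0|BR1|rd1|wr0
(5) want 1×MUL +2rd +1wr — FU → AL1|MU0|ME0|BR1|rd1|wr0
(6) want 1×BR +2rd +0wr — RD_PORT → AL1|MU0|ME0|BR1|rd1|wr0

issued = [0, 2, 4]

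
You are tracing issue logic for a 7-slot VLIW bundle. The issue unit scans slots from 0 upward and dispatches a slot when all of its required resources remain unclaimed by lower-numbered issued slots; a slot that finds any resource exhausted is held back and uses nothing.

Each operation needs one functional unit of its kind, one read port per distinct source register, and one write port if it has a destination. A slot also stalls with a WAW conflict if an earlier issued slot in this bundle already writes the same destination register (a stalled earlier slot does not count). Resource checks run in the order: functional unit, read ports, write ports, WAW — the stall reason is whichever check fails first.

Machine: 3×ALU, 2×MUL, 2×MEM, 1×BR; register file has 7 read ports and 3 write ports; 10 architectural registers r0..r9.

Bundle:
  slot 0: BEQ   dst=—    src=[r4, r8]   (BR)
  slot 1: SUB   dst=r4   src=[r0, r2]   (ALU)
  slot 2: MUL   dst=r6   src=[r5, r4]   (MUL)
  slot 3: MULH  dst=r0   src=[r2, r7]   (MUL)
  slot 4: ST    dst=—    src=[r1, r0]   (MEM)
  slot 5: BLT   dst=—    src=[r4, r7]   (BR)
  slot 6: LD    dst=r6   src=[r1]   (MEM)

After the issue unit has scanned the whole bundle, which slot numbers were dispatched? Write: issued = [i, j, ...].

issued = [0, 1, 2]

(0) want 1×BR +2rd +0wr — yes → AL3|MU2|ME2|BR0|rd5|wr3
(1) want 1×ALU +2rd +1wr — yes → AL2|MU2|ME2|BR0|rd3|wr2
(2) want 1×MUL +2rd +1wr — yes → AL2|MU1|ME2|BR0|rd1|wr1
(3) want 1×MUL +2rd +1wr — RD_PORT → AL2|MU1|ME2|BR0|rd1|wr1
(4) want 1×MEM +2rd +0wr — RD_PORT → AL2|MU1|ME2|BR0|rd1|wr1
(5) want 1×BR +2rd +0wr — FU → AL2|MU1|ME2|BR0|rd1|wr1
(6) want 1×MEM +1rd +1wr — WAW → AL2|MU1|ME2|BR0|rd1|wr1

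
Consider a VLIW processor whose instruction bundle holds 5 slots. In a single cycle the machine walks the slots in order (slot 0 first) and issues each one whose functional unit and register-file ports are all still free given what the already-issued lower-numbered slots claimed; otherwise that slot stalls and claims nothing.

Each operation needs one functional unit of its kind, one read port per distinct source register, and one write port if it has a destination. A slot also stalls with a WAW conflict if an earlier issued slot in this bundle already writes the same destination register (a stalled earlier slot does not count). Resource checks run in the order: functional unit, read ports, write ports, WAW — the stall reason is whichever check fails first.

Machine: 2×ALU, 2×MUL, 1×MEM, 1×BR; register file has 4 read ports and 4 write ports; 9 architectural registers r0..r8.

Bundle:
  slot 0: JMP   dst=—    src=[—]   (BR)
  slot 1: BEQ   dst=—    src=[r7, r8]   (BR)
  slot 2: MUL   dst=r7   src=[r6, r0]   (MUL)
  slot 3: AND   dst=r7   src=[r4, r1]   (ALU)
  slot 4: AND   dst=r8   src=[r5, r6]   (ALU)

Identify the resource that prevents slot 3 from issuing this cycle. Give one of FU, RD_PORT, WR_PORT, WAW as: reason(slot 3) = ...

#0 BR src=- dispatched  <A:2 Mu:2 Ld:1 B:0 rd:4 wr:4>
#1 BR src=r7,r8 held:FU  <A:2 Mu:2 Ld:1 B:0 rd:4 wr:4>
#2 MUL src=r6,r0 dispatched  <A:2 Mu:1 Ld:1 B:0 rd:2 wr:3>
#3 ALU src=r4,r1 held:WAW  <A:2 Mu:1 Ld:1 B:0 rd:2 wr:3>
#4 ALU src=r5,r6 dispatched  <A:1 Mu:1 Ld:1 B:0 rd:0 wr:2>

reason(slot 3) = WAW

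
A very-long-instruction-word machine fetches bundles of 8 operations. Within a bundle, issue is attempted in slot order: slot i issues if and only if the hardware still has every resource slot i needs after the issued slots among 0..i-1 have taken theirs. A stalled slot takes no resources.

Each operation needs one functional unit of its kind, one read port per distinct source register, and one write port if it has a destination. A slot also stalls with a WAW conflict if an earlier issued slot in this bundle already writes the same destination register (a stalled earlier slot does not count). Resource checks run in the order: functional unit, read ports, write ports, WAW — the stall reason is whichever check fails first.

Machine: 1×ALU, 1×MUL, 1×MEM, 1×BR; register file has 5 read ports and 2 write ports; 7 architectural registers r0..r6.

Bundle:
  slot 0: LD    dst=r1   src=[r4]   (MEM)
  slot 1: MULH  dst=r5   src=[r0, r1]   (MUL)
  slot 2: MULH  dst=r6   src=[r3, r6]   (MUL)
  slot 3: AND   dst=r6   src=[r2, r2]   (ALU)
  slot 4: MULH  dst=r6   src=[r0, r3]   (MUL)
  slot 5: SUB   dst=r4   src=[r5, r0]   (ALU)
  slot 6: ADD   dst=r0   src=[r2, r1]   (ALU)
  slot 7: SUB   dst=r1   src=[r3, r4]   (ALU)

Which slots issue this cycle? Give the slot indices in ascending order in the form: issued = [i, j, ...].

issued = [0, 1]

slot 0 (MEM): ISSUE — free A1,Mu1,Ld0,B1 rp4 wp1
slot 1 (MUL): ISSUE — free A1,Mu0,Ld0,B1 rp2 wp0
slot 2 (MUL): stall FU — free A1,Mu0,Ld0,B1 rp2 wp0
slot 3 (ALU): stall WR_PORT — free A1,Mu0,Ld0,B1 rp2 wp0
slot 4 (MUL): stall FU — free A1,Mu0,Ld0,B1 rp2 wp0
slot 5 (ALU): stall WR_PORT — free A1,Mu0,Ld0,B1 rp2 wp0
slot 6 (ALU): stall WR_PORT — free A1,Mu0,Ld0,B1 rp2 wp0
slot 7 (ALU): stall WR_PORT — free A1,Mu0,Ld0,B1 rp2 wp0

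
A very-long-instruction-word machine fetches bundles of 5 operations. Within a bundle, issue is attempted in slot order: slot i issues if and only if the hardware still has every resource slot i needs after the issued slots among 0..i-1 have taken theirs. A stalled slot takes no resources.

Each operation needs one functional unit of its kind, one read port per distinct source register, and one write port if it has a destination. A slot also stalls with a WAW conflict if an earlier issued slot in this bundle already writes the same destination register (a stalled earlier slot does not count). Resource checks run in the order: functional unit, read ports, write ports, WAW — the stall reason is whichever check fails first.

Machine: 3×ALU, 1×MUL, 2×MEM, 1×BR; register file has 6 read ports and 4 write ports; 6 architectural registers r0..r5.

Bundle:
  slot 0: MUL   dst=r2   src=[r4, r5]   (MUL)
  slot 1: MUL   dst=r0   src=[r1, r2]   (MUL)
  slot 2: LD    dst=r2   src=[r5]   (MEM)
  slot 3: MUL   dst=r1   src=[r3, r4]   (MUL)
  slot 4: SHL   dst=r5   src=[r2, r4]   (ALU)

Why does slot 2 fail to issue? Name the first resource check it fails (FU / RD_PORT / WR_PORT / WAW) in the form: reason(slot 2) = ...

  0. MUL→r2 ⇒ go  {3A/0Mu/2Ld/1B | 4r 3w}
  1. MUL→r0 ⇒ no(FU)  {3A/0Mu/2Ld/1B | 4r 3w}
  2. MEM→r2 ⇒ no(WAW)  {3A/0Mu/2Ld/1B | 4r 3w}
  3. MUL→r1 ⇒ no(FU)  {3A/0Mu/2Ld/1B | 4r 3w}
  4. ALU→r5 ⇒ go  {2A/0Mu/2Ld/1B | 2r 2w}

reason(slot 2) = WAW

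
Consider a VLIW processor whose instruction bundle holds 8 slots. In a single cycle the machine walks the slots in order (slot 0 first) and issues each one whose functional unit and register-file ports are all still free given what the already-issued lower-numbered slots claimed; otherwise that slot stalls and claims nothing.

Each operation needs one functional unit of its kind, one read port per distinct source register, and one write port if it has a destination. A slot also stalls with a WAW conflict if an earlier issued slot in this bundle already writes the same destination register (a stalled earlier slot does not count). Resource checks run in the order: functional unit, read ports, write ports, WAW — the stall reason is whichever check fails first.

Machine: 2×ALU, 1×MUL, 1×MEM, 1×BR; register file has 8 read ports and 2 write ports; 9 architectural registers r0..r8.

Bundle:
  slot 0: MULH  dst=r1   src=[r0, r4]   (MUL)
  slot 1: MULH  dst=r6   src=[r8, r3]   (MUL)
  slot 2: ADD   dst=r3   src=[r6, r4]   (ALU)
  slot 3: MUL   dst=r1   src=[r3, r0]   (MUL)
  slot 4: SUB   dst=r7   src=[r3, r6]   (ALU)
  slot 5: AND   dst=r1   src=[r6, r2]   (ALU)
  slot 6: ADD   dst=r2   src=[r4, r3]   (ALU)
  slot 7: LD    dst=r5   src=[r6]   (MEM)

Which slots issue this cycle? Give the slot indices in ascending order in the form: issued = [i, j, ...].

slot 0 (MUL): ISSUE — free A2,Mu0,Ld1,B1 rp6 wp1
slot 1 (MUL): stall FU — free A2,Mu0,Ld1,B1 rp6 wp1
slot 2 (ALU): ISSUE — free A1,Mu0,Ld1,B1 rp4 wp0
slot 3 (MUL): stall FU — free A1,Mu0,Ld1,B1 rp4 wp0
slot 4 (ALU): stall WR_PORT — free A1,Mu0,Ld1,B1 rp4 wp0
slot 5 (ALU): stall WR_PORT — free A1,Mu0,Ld1,B1 rp4 wp0
slot 6 (ALU): stall WR_PORT — free A1,Mu0,Ld1,B1 rp4 wp0
slot 7 (MEM): stall WR_PORT — free A1,Mu0,Ld1,B1 rp4 wp0

issued = [0, 2]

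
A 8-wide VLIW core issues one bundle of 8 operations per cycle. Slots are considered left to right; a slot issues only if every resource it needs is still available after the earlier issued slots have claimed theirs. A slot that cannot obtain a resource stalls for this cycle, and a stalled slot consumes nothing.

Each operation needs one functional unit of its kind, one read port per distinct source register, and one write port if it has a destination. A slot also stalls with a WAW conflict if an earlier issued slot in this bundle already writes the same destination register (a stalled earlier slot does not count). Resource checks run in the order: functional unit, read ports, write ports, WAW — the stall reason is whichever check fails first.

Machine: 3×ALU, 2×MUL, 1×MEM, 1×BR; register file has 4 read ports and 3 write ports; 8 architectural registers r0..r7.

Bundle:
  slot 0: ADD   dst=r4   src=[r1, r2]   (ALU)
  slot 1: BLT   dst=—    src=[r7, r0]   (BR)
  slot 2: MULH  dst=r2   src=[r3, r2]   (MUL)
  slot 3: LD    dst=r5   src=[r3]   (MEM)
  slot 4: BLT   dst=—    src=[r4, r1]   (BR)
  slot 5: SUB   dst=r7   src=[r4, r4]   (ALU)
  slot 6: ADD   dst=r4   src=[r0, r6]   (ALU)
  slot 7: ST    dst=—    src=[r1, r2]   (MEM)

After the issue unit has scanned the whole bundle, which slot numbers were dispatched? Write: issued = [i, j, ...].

  0. ALU→r4 ⇒ go  {2A/2Mu/1Ld/1B | 2r 2w}
  1. BR ⇒ go  {2A/2Mu/1Ld/0B | 0r 2w}
  2. MUL→r2 ⇒ no(RD_PORT)  {2A/2Mu/1Ld/0B | 0r 2w}
  3. MEM→r5 ⇒ no(RD_PORT)  {2A/2Mu/1Ld/0B | 0r 2w}
  4. BR ⇒ no(FU)  {2A/2Mu/1Ld/0B | 0r 2w}
  5. ALU→r7 ⇒ no(RD_PORT)  {2A/2Mu/1Ld/0B | 0r 2w}
  6. ALU→r4 ⇒ no(RD_PORT)  {2A/2Mu/1Ld/0B | 0r 2w}
  7. MEM ⇒ no(RD_PORT)  {2A/2Mu/1Ld/0B | 0r 2w}

issued = [0, 1]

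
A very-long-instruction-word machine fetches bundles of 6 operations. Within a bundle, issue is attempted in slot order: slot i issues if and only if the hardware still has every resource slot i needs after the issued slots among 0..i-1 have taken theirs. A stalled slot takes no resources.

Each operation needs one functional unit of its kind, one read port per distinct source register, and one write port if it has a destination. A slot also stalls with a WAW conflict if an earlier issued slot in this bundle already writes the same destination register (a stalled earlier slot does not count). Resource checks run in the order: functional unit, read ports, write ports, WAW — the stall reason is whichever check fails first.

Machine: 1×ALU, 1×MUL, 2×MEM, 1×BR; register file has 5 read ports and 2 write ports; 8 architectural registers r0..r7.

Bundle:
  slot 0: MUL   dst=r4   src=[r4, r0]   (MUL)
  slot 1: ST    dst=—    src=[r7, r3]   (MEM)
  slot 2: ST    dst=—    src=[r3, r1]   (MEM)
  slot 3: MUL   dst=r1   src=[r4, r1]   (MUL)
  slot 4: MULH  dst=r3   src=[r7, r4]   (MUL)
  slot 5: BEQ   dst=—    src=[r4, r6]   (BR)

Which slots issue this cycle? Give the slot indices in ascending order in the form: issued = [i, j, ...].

issued = [0, 1]

(0) want 1×MUL +2rd +1wr — yes → AL1|MU0|ME2|BR1|rd3|wr1
(1) want 1×MEM +2rd +0wr — yes → AL1|MU0|ME1|BR1|rd1|wr1
(2) want 1×MEM +2rd +0wr — RD_PORT → AL1|MU0|ME1|BR1|rd1|wr1
(3) want 1×MUL +2rd +1wr — FU → AL1|MU0|ME1|BR1|rd1|wr1
(4) want 1×MUL +2rd +1wr — FU → AL1|MU0|ME1|BR1|rd1|wr1
(5) want 1×BR +2rd +0wr — RD_PORT → AL1|MU0|ME1|BR1|rd1|wr1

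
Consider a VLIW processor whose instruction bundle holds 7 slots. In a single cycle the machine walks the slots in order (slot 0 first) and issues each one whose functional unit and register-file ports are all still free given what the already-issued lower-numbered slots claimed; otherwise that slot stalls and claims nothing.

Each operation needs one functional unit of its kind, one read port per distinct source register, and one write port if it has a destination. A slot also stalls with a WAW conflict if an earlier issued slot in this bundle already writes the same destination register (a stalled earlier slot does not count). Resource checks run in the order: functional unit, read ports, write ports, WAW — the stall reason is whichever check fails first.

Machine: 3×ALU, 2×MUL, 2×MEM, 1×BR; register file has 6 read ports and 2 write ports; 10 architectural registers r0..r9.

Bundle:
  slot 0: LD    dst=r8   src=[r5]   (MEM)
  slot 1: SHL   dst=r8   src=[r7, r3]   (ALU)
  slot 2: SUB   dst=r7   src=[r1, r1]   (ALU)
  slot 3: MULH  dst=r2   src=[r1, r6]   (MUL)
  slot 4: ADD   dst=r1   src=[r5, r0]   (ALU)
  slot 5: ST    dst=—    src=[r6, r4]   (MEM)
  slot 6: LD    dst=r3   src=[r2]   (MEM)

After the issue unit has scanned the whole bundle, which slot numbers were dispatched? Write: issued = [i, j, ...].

issued = [0, 2, 5]

[0] MEM needs rd=1 wr=1: ok; after: ALU=3 MUL=2 MEM=1 BR=1, R=5, W=1
[1] ALU needs rd=2 wr=1: WAW; after: ALU=3 MUL=2 MEM=1 BR=1, R=5, W=1
[2] ALU needs rd=1 wr=1: ok; after: ALU=2 MUL=2 MEM=1 BR=1, R=4, W=0
[3] MUL needs rd=2 wr=1: WR_PORT; after: ALU=2 MUL=2 MEM=1 BR=1, R=4, W=0
[4] ALU needs rd=2 wr=1: WR_PORT; after: ALU=2 MUL=2 MEM=1 BR=1, R=4, W=0
[5] MEM needs rd=2 wr=0: ok; after: ALU=2 MUL=2 MEM=0 BR=1, R=2, W=0
[6] MEM needs rd=1 wr=1: FU; after: ALU=2 MUL=2 MEM=0 BR=1, R=2, W=0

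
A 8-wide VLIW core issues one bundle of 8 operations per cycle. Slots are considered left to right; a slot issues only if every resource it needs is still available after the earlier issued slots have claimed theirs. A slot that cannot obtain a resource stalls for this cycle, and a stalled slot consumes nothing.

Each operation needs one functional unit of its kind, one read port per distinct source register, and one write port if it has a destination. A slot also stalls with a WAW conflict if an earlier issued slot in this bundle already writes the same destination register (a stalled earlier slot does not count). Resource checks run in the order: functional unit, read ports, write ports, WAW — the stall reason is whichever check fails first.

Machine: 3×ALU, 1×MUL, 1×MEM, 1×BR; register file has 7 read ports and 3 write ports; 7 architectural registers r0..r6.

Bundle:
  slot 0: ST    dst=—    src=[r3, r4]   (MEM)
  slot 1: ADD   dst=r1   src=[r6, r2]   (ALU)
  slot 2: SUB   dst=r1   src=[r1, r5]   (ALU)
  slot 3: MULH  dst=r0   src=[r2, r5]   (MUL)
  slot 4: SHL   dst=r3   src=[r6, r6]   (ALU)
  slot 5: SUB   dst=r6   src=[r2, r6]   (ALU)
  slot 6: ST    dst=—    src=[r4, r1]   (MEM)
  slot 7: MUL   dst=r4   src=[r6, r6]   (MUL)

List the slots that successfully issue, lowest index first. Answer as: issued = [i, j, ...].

(0) want 1×MEM +2rd +0wr — yes → AL3|MU1|ME0|BR1|rd5|wr3
(1) want 1×ALU +2rd +1wr — yes → AL2|MU1|ME0|BR1|rd3|wr2
(2) want 1×ALU +2rd +1wr — WAW → AL2|MU1|ME0|BR1|rd3|wr2
(3) want 1×MUL +2rd +1wr — yes → AL2|MU0|ME0|BR1|rd1|wr1
(4) want 1×ALU +1rd +1wr — yes → AL1|MU0|ME0|BR1|rd0|wr0
(5) want 1×ALU +2rd +1wr — RD_PORT → AL1|MU0|ME0|BR1|rd0|wr0
(6) want 1×MEM +2rd +0wr — FU → AL1|MU0|ME0|BR1|rd0|wr0
(7) want 1×MUL +1rd +1wr — FU → AL1|MU0|ME0|BR1|rd0|wr0

issued = [0, 1, 3, 4]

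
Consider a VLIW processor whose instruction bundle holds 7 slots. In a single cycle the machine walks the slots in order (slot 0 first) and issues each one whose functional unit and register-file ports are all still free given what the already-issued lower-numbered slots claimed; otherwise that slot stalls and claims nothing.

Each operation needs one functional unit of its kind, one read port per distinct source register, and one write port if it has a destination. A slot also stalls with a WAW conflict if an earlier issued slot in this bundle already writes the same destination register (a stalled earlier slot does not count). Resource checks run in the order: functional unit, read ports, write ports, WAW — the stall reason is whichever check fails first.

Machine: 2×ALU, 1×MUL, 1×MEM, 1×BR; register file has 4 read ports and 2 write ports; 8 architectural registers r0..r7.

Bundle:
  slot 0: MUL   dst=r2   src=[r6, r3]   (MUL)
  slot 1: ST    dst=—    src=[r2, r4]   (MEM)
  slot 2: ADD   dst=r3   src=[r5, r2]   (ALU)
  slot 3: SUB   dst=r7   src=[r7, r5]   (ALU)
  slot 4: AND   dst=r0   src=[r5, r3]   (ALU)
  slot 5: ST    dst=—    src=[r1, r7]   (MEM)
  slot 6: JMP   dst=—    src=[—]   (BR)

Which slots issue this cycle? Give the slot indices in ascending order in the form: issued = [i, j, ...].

issued = [0, 1, 6]

(0) want 1×MUL +2rd +1wr — yes → AL2|MU0|ME1|BR1|rd2|wr1
(1) want 1×MEM +2rd +0wr — yes → AL2|MU0|ME0|BR1|rd0|wr1
(2) want 1×ALU +2rd +1wr — RD_PORT → AL2|MU0|ME0|BR1|rd0|wr1
(3) want 1×ALU +2rd +1wr — RD_PORT → AL2|MU0|ME0|BR1|rd0|wr1
(4) want 1×ALU +2rd +1wr — RD_PORT → AL2|MU0|ME0|BR1|rd0|wr1
(5) want 1×MEM +2rd +0wr — FU → AL2|MU0|ME0|BR1|rd0|wr1
(6) want 1×BR +0rd +0wr — yes → AL2|MU0|ME0|BR0|rd0|wr1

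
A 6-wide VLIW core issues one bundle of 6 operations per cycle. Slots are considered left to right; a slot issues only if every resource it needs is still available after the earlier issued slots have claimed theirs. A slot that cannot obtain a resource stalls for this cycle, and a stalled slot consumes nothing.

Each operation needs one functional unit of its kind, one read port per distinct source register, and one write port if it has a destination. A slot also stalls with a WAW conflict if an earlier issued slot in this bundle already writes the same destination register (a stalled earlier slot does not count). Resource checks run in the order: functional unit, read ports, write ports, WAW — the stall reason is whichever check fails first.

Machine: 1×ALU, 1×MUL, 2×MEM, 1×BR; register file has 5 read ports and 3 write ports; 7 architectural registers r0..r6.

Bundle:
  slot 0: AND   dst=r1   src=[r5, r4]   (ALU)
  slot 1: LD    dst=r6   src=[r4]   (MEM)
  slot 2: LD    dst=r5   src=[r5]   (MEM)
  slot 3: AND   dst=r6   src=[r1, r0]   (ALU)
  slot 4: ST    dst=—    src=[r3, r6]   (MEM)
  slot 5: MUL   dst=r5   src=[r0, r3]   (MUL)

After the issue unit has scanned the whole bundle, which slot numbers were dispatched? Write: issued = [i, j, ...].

issued = [0, 1, 2]

(0) want 1×ALU +2rd +1wr — yes → AL0|MU1|ME2|BR1|rd3|wr2
(1) want 1×MEM +1rd +1wr — yes → AL0|MU1|ME1|BR1|rd2|wr1
(2) want 1×MEM +1rd +1wr — yes → AL0|MU1|ME0|BR1|rd1|wr0
(3) want 1×ALU +2rd +1wr — FU → AL0|MU1|ME0|BR1|rd1|wr0
(4) want 1×MEM +2rd +0wr — FU → AL0|MU1|ME0|BR1|rd1|wr0
(5) want 1×MUL +2rd +1wr — RD_PORT → AL0|MU1|ME0|BR1|rd1|wr0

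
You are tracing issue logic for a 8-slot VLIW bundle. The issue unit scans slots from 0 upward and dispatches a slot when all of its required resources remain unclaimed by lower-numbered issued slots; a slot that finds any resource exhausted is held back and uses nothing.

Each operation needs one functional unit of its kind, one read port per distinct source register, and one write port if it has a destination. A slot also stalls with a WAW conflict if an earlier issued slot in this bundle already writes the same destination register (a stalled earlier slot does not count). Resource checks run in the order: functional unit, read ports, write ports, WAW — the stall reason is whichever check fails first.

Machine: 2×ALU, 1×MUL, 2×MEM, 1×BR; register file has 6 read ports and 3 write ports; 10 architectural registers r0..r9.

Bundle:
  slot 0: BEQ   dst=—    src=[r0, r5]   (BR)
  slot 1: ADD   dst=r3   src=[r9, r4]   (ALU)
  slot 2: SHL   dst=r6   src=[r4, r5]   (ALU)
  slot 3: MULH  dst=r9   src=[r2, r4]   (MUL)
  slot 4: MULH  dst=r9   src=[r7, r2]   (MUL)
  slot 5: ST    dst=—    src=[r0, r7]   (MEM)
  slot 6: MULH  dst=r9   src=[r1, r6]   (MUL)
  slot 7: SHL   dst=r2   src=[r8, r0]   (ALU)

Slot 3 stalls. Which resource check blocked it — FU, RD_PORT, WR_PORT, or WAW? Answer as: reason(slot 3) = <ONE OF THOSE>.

reason(slot 3) = RD_PORT

[0] BR needs rd=2 wr=0: ok; after: ALU=2 MUL=1 MEM=2 BR=0, R=4, W=3
[1] ALU needs rd=2 wr=1: ok; after: ALU=1 MUL=1 MEM=2 BR=0, R=2, W=2
[2] ALU needs rd=2 wr=1: ok; after: ALU=0 MUL=1 MEM=2 BR=0, R=0, W=1
[3] MUL needs rd=2 wr=1: RD_PORT; after: ALU=0 MUL=1 MEM=2 BR=0, R=0, W=1
[4] MUL needs rd=2 wr=1: RD_PORT; after: ALU=0 MUL=1 MEM=2 BR=0, R=0, W=1
[5] MEM needs rd=2 wr=0: RD_PORT; after: ALU=0 MUL=1 MEM=2 BR=0, R=0, W=1
[6] MUL needs rd=2 wr=1: RD_PORT; after: ALU=0 MUL=1 MEM=2 BR=0, R=0, W=1
[7] ALU needs rd=2 wr=1: FU; after: ALU=0 MUL=1 MEM=2 BR=0, R=0, W=1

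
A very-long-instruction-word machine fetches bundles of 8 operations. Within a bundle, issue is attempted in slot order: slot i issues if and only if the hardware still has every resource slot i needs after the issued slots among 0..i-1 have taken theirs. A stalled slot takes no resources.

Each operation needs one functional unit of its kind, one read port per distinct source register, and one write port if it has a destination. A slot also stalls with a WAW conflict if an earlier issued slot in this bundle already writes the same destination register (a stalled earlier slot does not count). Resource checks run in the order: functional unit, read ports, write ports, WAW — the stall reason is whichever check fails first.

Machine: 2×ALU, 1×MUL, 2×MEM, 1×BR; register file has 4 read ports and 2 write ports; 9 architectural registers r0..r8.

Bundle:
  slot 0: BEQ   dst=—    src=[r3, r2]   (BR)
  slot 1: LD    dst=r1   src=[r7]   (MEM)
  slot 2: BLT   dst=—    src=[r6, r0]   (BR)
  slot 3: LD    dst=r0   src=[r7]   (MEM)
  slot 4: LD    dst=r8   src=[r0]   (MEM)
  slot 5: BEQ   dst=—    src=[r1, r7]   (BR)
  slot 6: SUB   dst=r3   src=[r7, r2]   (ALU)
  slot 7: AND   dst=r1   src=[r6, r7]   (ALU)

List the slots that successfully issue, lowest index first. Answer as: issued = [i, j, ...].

issued = [0, 1, 3]

#0 BR src=r3,r2 dispatched  <A:2 Mu:1 Ld:2 B:0 rd:2 wr:2>
#1 MEM src=r7 dispatched  <A:2 Mu:1 Ld:1 B:0 rd:1 wr:1>
#2 BR src=r6,r0 held:FU  <A:2 Mu:1 Ld:1 B:0 rd:1 wr:1>
#3 MEM src=r7 dispatched  <A:2 Mu:1 Ld:0 B:0 rd:0 wr:0>
#4 MEM src=r0 held:FU  <A:2 Mu:1 Ld:0 B:0 rd:0 wr:0>
#5 BR src=r1,r7 held:FU  <A:2 Mu:1 Ld:0 B:0 rd:0 wr:0>
#6 ALU src=r7,r2 held:RD_PORT  <A:2 Mu:1 Ld:0 B:0 rd:0 wr:0>
#7 ALU src=r6,r7 held:RD_PORT  <A:2 Mu:1 Ld:0 B:0 rd:0 wr:0>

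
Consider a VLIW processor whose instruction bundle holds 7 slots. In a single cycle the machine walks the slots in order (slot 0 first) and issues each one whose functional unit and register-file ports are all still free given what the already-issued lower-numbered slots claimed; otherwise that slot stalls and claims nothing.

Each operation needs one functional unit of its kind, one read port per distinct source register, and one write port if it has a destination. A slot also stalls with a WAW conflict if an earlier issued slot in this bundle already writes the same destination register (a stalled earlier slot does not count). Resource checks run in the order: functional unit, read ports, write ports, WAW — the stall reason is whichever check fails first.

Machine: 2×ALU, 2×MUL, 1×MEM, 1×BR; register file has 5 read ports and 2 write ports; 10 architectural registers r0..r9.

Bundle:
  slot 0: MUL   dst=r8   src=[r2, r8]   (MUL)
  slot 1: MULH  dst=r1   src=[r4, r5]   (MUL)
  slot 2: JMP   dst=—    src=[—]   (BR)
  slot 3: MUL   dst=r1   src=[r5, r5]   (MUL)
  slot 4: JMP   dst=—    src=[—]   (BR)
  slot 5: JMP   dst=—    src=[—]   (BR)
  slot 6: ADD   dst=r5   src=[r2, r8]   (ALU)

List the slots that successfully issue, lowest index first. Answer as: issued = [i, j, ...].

  0. MUL→r8 ⇒ go  {2A/1Mu/1Ld/1B | 3r 1w}
  1. MUL→r1 ⇒ go  {2A/0Mu/1Ld/1B | 1r 0w}
  2. BR ⇒ go  {2A/0Mu/1Ld/0B | 1r 0w}
  3. MUL→r1 ⇒ no(FU)  {2A/0Mu/1Ld/0B | 1r 0w}
  4. BR ⇒ no(FU)  {2A/0Mu/1Ld/0B | 1r 0w}
  5. BR ⇒ no(FU)  {2A/0Mu/1Ld/0B | 1r 0w}
  6. ALU→r5 ⇒ no(RD_PORT)  {2A/0Mu/1Ld/0B | 1r 0w}

issued = [0, 1, 2]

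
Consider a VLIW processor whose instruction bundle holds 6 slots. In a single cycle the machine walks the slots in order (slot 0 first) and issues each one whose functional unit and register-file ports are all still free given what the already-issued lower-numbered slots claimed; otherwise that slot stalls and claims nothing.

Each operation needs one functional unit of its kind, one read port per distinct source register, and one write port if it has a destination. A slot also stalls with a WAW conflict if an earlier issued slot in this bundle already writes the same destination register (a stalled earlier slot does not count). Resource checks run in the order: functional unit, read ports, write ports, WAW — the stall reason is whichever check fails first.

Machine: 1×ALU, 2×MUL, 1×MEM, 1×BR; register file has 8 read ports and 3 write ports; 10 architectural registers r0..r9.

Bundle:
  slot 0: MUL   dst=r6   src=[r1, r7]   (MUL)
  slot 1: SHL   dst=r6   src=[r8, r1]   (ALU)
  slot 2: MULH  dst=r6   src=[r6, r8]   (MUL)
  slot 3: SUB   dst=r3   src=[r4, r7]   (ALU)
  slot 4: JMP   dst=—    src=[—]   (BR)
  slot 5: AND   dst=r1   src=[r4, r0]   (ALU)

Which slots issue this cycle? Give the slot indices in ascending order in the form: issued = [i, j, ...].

slot 0 (MUL): ISSUE — free A1,Mu1,Ld1,B1 rp6 wp2
slot 1 (ALU): stall WAW — free A1,Mu1,Ld1,B1 rp6 wp2
slot 2 (MUL): stall WAW — free A1,Mu1,Ld1,B1 rp6 wp2
slot 3 (ALU): ISSUE — free A0,Mu1,Ld1,B1 rp4 wp1
slot 4 (BR): ISSUE — free A0,Mu1,Ld1,B0 rp4 wp1
slot 5 (ALU): stall FU — free A0,Mu1,Ld1,B0 rp4 wp1

issued = [0, 3, 4]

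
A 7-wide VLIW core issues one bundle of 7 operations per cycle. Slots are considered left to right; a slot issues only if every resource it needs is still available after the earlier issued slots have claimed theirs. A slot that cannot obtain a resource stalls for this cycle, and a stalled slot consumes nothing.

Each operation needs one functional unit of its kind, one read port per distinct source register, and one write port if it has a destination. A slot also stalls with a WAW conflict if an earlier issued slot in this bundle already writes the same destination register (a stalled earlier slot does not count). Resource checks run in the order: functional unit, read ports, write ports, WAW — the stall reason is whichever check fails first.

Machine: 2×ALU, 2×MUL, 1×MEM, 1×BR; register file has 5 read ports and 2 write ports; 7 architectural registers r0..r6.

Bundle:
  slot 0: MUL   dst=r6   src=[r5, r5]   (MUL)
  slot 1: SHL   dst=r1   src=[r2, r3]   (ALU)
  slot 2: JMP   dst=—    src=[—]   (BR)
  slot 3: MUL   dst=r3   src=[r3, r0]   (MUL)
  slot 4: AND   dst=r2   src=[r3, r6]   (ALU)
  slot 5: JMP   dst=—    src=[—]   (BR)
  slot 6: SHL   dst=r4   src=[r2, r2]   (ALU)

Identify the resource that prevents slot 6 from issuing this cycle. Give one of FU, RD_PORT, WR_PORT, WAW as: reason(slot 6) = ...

reason(slot 6) = WR_PORT

  0. MUL→r6 ⇒ go  {2A/1Mu/1Ld/1B | 4r 1w}
  1. ALU→r1 ⇒ go  {1A/1Mu/1Ld/1B | 2r 0w}
  2. BR ⇒ go  {1A/1Mu/1Ld/0B | 2r 0w}
  3. MUL→r3 ⇒ no(WR_PORT)  {1A/1Mu/1Ld/0B | 2r 0w}
  4. ALU→r2 ⇒ no(WR_PORT)  {1A/1Mu/1Ld/0B | 2r 0w}
  5. BR ⇒ no(FU)  {1A/1Mu/1Ld/0B | 2r 0w}
  6. ALU→r4 ⇒ no(WR_PORT)  {1A/1Mu/1Ld/0B | 2r 0w}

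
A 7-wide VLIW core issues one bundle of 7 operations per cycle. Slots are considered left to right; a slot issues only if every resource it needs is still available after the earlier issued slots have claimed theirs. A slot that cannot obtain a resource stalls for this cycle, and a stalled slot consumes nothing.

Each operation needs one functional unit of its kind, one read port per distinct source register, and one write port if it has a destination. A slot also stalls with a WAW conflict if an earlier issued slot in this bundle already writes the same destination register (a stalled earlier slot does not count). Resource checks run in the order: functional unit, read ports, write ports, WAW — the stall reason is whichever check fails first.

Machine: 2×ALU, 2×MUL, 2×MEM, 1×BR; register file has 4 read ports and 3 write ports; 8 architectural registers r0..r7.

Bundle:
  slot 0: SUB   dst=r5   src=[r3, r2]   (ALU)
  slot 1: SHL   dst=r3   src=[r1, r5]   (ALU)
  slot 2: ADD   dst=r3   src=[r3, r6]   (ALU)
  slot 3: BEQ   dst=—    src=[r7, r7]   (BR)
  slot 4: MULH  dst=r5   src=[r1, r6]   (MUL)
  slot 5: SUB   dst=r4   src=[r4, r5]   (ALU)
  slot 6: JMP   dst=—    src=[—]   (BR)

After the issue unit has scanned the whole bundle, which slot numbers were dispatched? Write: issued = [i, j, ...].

issued = [0, 1, 6]

#0 ALU src=r3,r2 dispatched  <A:1 Mu:2 Ld:2 B:1 rd:2 wr:2>
#1 ALU src=r1,r5 dispatched  <A:0 Mu:2 Ld:2 B:1 rd:0 wr:1>
#2 ALU src=r3,r6 held:FU  <A:0 Mu:2 Ld:2 B:1 rd:0 wr:1>
#3 BR src=r7,r7 held:RD_PORT  <A:0 Mu:2 Ld:2 B:1 rd:0 wr:1>
#4 MUL src=r1,r6 held:RD_PORT  <A:0 Mu:2 Ld:2 B:1 rd:0 wr:1>
#5 ALU src=r4,r5 held:FU  <A:0 Mu:2 Ld:2 B:1 rd:0 wr:1>
#6 BR src=- dispatched  <A:0 Mu:2 Ld:2 B:0 rd:0 wr:1>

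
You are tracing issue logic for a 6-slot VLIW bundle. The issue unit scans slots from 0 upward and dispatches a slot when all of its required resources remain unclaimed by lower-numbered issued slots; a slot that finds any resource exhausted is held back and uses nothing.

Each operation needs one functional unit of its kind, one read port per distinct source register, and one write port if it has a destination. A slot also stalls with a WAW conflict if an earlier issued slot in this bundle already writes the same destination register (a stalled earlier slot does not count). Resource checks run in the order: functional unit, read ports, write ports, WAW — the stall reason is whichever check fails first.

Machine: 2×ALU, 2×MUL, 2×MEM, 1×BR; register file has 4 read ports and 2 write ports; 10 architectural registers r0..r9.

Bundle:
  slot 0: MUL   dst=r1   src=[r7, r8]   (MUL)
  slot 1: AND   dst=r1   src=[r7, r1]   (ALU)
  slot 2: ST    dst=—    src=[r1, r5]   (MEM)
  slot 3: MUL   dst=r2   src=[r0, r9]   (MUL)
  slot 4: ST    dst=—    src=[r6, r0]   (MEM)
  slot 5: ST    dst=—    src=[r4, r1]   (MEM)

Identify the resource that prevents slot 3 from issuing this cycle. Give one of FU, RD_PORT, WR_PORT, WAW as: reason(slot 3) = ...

reason(slot 3) = RD_PORT

(0) want 1×MUL +2rd +1wr — yes → AL2|MU1|ME2|BR1|rd2|wr1
(1) want 1×ALU +2rd +1wr — WAW → AL2|MU1|ME2|BR1|rd2|wr1
(2) want 1×MEM +2rd +0wr — yes → AL2|MU1|ME1|BR1|rd0|wr1
(3) want 1×MUL +2rd +1wr — RD_PORT → AL2|MU1|ME1|BR1|rd0|wr1
(4) want 1×MEM +2rd +0wr — RD_PORT → AL2|MU1|ME1|BR1|rd0|wr1
(5) want 1×MEM +2rd +0wr — RD_PORT → AL2|MU1|ME1|BR1|rd0|wr1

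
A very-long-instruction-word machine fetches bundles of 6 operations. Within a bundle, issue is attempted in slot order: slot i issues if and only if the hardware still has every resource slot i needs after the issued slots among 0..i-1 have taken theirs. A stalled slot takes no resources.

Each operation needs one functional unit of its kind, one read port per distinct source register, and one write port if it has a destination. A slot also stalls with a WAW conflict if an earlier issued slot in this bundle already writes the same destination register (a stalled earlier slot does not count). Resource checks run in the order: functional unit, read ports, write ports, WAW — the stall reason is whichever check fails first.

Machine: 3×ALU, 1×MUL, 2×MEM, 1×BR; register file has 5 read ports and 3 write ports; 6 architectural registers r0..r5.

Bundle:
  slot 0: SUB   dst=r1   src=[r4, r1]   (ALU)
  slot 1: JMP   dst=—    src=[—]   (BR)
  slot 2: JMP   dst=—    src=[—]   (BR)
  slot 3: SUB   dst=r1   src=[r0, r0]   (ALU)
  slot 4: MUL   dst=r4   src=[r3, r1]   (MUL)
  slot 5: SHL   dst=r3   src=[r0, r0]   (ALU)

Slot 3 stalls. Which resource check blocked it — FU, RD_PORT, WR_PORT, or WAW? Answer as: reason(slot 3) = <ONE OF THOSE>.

reason(slot 3) = WAW

slot 0 (ALU): ISSUE — free A2,Mu1,Ld2,B1 rp3 wp2
slot 1 (BR): ISSUE — free A2,Mu1,Ld2,B0 rp3 wp2
slot 2 (BR): stall FU — free A2,Mu1,Ld2,B0 rp3 wp2
slot 3 (ALU): stall WAW — free A2,Mu1,Ld2,B0 rp3 wp2
slot 4 (MUL): ISSUE — free A2,Mu0,Ld2,B0 rp1 wp1
slot 5 (ALU): ISSUE — free A1,Mu0,Ld2,B0 rp0 wp0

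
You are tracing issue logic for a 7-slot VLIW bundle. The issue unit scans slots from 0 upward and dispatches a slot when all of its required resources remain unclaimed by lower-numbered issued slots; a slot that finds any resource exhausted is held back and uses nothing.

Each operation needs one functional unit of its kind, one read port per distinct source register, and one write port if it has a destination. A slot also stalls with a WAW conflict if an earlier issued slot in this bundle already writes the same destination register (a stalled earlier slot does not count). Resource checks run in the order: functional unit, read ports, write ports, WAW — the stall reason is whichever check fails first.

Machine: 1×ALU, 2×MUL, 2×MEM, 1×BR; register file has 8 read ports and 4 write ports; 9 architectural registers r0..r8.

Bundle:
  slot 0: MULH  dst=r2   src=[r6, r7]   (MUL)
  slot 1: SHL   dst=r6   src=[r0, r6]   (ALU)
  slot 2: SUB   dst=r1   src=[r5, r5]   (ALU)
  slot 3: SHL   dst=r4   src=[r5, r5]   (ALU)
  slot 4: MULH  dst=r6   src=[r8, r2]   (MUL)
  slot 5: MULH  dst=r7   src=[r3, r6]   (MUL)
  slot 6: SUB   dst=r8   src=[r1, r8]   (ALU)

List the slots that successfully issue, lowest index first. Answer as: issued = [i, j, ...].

slot 0 (MUL): ISSUE — free A1,Mu1,Ld2,B1 rp6 wp3
slot 1 (ALU): ISSUE — free A0,Mu1,Ld2,B1 rp4 wp2
slot 2 (ALU): stall FU — free A0,Mu1,Ld2,B1 rp4 wp2
slot 3 (ALU): stall FU — free A0,Mu1,Ld2,B1 rp4 wp2
slot 4 (MUL): stall WAW — free A0,Mu1,Ld2,B1 rp4 wp2
slot 5 (MUL): ISSUE — free A0,Mu0,Ld2,B1 rp2 wp1
slot 6 (ALU): stall FU — free A0,Mu0,Ld2,B1 rp2 wp1

issued = [0, 1, 5]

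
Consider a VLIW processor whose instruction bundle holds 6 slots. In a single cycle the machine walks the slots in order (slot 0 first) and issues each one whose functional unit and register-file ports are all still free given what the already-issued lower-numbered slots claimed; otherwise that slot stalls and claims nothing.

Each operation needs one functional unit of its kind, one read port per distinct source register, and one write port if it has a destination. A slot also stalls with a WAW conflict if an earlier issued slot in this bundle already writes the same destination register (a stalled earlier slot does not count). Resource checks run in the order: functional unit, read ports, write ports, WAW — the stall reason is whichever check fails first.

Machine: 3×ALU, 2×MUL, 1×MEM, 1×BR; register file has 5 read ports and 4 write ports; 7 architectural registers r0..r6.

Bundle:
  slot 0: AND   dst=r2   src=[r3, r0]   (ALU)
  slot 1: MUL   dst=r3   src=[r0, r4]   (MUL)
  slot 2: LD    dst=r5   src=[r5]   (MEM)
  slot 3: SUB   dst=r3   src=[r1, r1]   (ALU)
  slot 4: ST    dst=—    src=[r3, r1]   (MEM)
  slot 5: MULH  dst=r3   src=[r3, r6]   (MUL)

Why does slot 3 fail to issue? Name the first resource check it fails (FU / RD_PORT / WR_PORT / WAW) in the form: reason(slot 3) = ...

reason(slot 3) = RD_PORT

#0 ALU src=r3,r0 dispatched  <A:2 Mu:2 Ld:1 B:1 rd:3 wr:3>
#1 MUL src=r0,r4 dispatched  <A:2 Mu:1 Ld:1 B:1 rd:1 wr:2>
#2 MEM src=r5 dispatched  <A:2 Mu:1 Ld:0 B:1 rd:0 wr:1>
#3 ALU src=r1,r1 held:RD_PORT  <A:2 Mu:1 Ld:0 B:1 rd:0 wr:1>
#4 MEM src=r3,r1 held:FU  <A:2 Mu:1 Ld:0 B:1 rd:0 wr:1>
#5 MUL src=r3,r6 held:RD_PORT  <A:2 Mu:1 Ld:0 B:1 rd:0 wr:1>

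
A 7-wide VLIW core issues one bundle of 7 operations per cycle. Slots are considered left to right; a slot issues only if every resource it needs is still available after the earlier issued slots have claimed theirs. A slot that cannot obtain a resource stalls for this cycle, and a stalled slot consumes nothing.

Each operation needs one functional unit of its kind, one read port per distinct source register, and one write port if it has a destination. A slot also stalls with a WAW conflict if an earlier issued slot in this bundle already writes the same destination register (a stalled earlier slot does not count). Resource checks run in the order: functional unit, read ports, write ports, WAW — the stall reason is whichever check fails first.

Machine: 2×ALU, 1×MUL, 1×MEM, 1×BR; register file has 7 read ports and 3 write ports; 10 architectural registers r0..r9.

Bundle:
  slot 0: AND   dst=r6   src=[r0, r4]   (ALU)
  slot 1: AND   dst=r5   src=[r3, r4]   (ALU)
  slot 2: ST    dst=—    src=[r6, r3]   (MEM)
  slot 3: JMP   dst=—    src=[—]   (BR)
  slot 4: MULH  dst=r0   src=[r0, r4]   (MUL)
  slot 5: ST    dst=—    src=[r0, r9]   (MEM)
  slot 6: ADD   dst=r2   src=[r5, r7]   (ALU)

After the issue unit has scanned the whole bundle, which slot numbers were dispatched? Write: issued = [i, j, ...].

[0] ALU needs rd=2 wr=1: ok; after: ALU=1 MUL=1 MEM=1 BR=1, R=5, W=2
[1] ALU needs rd=2 wr=1: ok; after: ALU=0 MUL=1 MEM=1 BR=1, R=3, W=1
[2] MEM needs rd=2 wr=0: ok; after: ALU=0 MUL=1 MEM=0 BR=1, R=1, W=1
[3] BR needs rd=0 wr=0: ok; after: ALU=0 MUL=1 MEM=0 BR=0, R=1, W=1
[4] MUL needs rd=2 wr=1: RD_PORT; after: ALU=0 MUL=1 MEM=0 BR=0, R=1, W=1
[5] MEM needs rd=2 wr=0: FU; after: ALU=0 MUL=1 MEM=0 BR=0, R=1, W=1
[6] ALU needs rd=2 wr=1: FU; after: ALU=0 MUL=1 MEM=0 BR=0, R=1, W=1

issued = [0, 1, 2, 3]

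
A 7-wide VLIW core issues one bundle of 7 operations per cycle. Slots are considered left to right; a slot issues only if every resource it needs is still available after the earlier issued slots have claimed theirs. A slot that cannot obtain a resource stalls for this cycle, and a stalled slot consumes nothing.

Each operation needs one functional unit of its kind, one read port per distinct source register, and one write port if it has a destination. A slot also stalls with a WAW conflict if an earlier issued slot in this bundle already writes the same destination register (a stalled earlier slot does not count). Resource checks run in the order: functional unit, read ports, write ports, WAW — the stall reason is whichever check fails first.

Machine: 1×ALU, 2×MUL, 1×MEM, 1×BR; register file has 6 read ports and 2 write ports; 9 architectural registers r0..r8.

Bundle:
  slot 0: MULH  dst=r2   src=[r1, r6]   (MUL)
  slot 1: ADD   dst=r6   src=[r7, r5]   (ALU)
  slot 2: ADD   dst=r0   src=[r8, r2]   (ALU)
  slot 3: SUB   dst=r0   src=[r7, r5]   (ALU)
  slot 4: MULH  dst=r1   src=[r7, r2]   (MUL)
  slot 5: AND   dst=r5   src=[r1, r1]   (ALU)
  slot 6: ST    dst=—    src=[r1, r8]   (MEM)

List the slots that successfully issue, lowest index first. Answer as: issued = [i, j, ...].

issued = [0, 1, 6]

  0. MUL→r2 ⇒ go  {1A/1Mu/1Ld/1B | 4r 1w}
  1. ALU→r6 ⇒ go  {0A/1Mu/1Ld/1B | 2r 0w}
  2. ALU→r0 ⇒ no(FU)  {0A/1Mu/1Ld/1B | 2r 0w}
  3. ALU→r0 ⇒ no(FU)  {0A/1Mu/1Ld/1B | 2r 0w}
  4. MUL→r1 ⇒ no(WR_PORT)  {0A/1Mu/1Ld/1B | 2r 0w}
  5. ALU→r5 ⇒ no(FU)  {0A/1Mu/1Ld/1B | 2r 0w}
  6. MEM ⇒ go  {0A/1Mu/0Ld/1B | 0r 0w}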